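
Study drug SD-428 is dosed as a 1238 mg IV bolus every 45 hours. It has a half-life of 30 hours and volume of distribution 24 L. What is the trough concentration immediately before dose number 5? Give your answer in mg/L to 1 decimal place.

27.8 mg/L

f = (1/2)^(τ/t½) = (1/2)^(45/30) ≈ 0.3536.
C₀ = D/Vd = 1238/24 ≈ 51.583 mg/L.
Before the 5th dose, 4 doses have been given. Superposition: Cmin = C₀·(f + f² + … + f^4).
≈ 51.583 × (0.3536 + 0.1250 + 0.0442 + 0.0156) ≈ 51.583 × 0.5384 ≈ 27.772 mg/L.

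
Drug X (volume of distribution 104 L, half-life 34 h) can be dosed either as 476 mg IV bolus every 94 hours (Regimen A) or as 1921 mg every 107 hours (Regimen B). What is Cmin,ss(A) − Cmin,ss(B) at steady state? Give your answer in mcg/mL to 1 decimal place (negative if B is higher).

Regimen A: f = (1/2)^(94/34) ≈ 0.1471; Cmin,ss = (476/104)·f/(1−f) ≈ 0.789 mcg/mL.
Regimen B: f = (1/2)^(107/34) ≈ 0.1129; Cmin,ss = (1921/104)·f/(1−f) ≈ 2.351 mcg/mL.
Difference ≈ 0.789 − 2.351 ≈ -1.562 mcg/mL.

-1.6 mcg/mL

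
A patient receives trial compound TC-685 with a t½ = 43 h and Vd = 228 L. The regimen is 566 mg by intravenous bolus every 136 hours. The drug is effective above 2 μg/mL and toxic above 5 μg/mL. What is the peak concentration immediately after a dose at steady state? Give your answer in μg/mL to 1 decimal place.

τ/t½ = 136/43 ≈ 3.1628, so fraction remaining f = (1/2)^(136/43) ≈ 0.1117.
At steady state, accumulation factor R = 1/(1 − e^(−kτ)) ≈ 1.1257.
Each bolus raises the concentration by D/Vd = 566/228 ≈ 2.482 μg/mL.
Steady-state peak Cmax,ss = C₀·R ≈ 2.482 × 1.1257 ≈ 2.794 μg/mL.
Peak 2.8 μg/mL vs MTC 5 μg/mL: below toxic threshold.

2.8 μg/mL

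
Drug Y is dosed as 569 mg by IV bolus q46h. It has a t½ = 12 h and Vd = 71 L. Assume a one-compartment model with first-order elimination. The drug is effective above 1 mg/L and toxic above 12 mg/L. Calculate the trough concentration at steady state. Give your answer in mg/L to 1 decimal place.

τ/t½ = 46/12 ≈ 3.8333, so fraction remaining f = (1/2)^(46/12) ≈ 0.0702.
Accumulation ratio R = 1/(1 − f) ≈ 1/0.9298 ≈ 1.0755.
Single-dose peak C₀ = D/Vd = 569/71 ≈ 8.014 mg/L.
Steady-state peak Cmax,ss = C₀·R ≈ 8.014 × 1.0755 ≈ 8.619 mg/L.
One interval later, Cmin,ss = Cmax,ss·e^(−kτ) ≈ 8.619 × 0.0702 ≈ 0.605 mg/L.
Trough 0.6 mg/L vs MEC 1 mg/L: subtherapeutic.

0.6 mg/L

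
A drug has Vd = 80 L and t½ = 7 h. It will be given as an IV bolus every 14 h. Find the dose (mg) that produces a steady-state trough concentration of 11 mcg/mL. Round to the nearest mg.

τ/t½ = 14/7 ≈ 2, so f = (1/2)^(14/7) ≈ 0.250000.
Cmin,ss = (D/Vd)·f/(1−f), so D = Cmin,ss·Vd·(1−f)/f.
D = 11 × 80 × (1−f)/f ≈ 11 × 80 × 3.00000 ≈ 2640.00 mg.

2640 mg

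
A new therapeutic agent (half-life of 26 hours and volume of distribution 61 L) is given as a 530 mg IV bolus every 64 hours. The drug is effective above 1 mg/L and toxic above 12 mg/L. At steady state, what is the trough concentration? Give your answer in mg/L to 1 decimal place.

1.9 mg/L

Over one 64-h interval, 64/26 ≈ 2.4615 half-lives elapse, leaving f ≈ 0.1816 of each dose.
Accumulation ratio R = 1/(1 − f) ≈ 1/0.8184 ≈ 1.2219.
Each bolus raises the concentration by D/Vd = 530/61 ≈ 8.689 mg/L.
Steady-state peak Cmax,ss = C₀·R ≈ 8.689 × 1.2219 ≈ 10.617 mg/L.
One interval later, Cmin,ss = Cmax,ss·e^(−kτ) ≈ 10.617 × 0.1816 ≈ 1.928 mg/L.
Trough 1.9 mg/L vs MEC 1 mg/L: adequate.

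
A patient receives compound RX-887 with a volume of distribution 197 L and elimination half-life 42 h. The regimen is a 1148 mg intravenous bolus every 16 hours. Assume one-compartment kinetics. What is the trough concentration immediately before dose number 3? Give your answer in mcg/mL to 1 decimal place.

f = (1/2)^(τ/t½) = (1/2)^(16/42) ≈ 0.7679.
C₀ = D/Vd = 1148/197 ≈ 5.827 mcg/mL.
Before the 3rd dose, 2 doses have been given. Superposition: Cmin = C₀·(f + f²).
≈ 5.827 × (0.7679 + 0.5897) ≈ 5.827 × 1.3576 ≈ 7.911 mcg/mL.

7.9 mcg/mL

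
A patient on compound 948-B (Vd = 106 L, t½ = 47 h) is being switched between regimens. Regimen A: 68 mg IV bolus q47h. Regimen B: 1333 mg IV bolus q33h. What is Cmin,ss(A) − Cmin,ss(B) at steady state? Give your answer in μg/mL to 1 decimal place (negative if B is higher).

-19.4 μg/mL

Regimen A: f = (1/2)^(47/47) ≈ 0.5000; Cmin,ss = (68/106)·f/(1−f) ≈ 0.642 μg/mL.
Regimen B: f = (1/2)^(33/47) ≈ 0.6147; Cmin,ss = (1333/106)·f/(1−f) ≈ 20.063 μg/mL.
Difference ≈ 0.642 − 20.063 ≈ -19.421 μg/mL.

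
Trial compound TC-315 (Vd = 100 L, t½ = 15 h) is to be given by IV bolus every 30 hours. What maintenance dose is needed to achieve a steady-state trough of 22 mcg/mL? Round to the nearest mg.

6600 mg

τ/t½ = 30/15 ≈ 2, so f = (1/2)^(30/15) ≈ 0.250000.
Cmin,ss = (D/Vd)·f/(1−f), so D = Cmin,ss·Vd·(1−f)/f.
D = 22 × 100 × (1−f)/f ≈ 22 × 100 × 3.00000 ≈ 6600.00 mg.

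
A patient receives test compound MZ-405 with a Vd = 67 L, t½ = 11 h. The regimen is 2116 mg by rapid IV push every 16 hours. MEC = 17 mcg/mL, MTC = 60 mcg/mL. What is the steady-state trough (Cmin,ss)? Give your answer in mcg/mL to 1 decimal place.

18.1 mcg/mL

τ/t½ = 16/11 ≈ 1.4545, so fraction remaining f = (1/2)^(16/11) ≈ 0.3649.
At steady state, accumulation factor R = 1/(1 − e^(−kτ)) ≈ 1.5746.
Single-dose peak C₀ = D/Vd = 2116/67 ≈ 31.582 mcg/mL.
Cmax,ss = C₀/(1 − f) ≈ 31.582/0.6351 ≈ 49.728 mcg/mL.
Steady-state trough Cmin,ss = Cmax,ss·f ≈ 49.728 × 0.3649 ≈ 18.146 mcg/mL.
Trough 18.1 mcg/mL vs MEC 17 mcg/mL: adequate.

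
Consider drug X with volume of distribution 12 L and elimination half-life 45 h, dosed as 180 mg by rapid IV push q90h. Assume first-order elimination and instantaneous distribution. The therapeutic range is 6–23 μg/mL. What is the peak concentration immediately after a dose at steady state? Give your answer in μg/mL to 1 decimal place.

τ = 90 h = 2 half-lives, so f = (1/2)^2 = 0.25.
Accumulation ratio R = 1/(1 − f) = 1/0.75 = 4/3.
Single-dose peak C₀ = D/Vd = 180/12 = 15 μg/mL.
Steady-state peak Cmax,ss = C₀·R = 15 × 4/3 ≈ 20.000 μg/mL.
Peak 20.0 μg/mL vs MTC 23 μg/mL: below toxic threshold.

20.0 μg/mL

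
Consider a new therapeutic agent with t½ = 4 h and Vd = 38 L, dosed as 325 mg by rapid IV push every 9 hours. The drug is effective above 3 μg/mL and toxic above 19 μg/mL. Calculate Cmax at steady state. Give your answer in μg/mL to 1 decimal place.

k = ln2/t½ = ln2/4 ≈ 0.173287 h⁻¹; fraction remaining f = e^(−kτ) = e^(−0.173287×9) ≈ 0.2102.
At steady state, accumulation factor R = 1/(1 − e^(−kτ)) ≈ 1.2661.
Each bolus raises the concentration by D/Vd = 325/38 ≈ 8.553 μg/mL.
Cmax,ss = C₀/(1 − f) ≈ 8.553/0.7898 ≈ 10.829 μg/mL.
Peak 10.8 μg/mL vs MTC 19 μg/mL: below toxic threshold.

10.8 μg/mL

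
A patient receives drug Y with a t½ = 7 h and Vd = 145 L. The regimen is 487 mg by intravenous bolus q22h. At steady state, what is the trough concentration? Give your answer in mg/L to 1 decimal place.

τ/t½ = 22/7 ≈ 3.1429, so fraction remaining f = (1/2)^(22/7) ≈ 0.1132.
Accumulation ratio R = 1/(1 − f) ≈ 1/0.8868 ≈ 1.1276.
Single-dose peak C₀ = D/Vd = 487/145 ≈ 3.359 mg/L.
Cmax,ss = C₀/(1 − f) ≈ 3.359/0.8868 ≈ 3.788 mg/L.
One interval later, Cmin,ss = Cmax,ss·e^(−kτ) ≈ 3.788 × 0.1132 ≈ 0.429 mg/L.

0.4 mg/L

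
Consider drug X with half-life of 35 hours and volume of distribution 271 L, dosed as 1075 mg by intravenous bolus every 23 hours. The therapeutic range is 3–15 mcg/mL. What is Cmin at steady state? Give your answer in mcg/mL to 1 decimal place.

6.9 mcg/mL

k = ln2/t½ = ln2/35 ≈ 0.019804 h⁻¹; fraction remaining f = e^(−kτ) = e^(−0.019804×23) ≈ 0.6341.
Each bolus raises the concentration by D/Vd = 1075/271 ≈ 3.967 mcg/mL.
Steady-state trough Cmin,ss = C₀·f/(1−f) ≈ 3.967 × 0.6341/0.3659 ≈ 6.875 mcg/mL.
Trough 6.9 mcg/mL vs MEC 3 mcg/mL: adequate.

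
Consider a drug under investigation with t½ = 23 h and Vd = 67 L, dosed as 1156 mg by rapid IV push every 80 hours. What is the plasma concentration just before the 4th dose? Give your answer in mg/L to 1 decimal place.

f = (1/2)^(τ/t½) = (1/2)^(80/23) ≈ 0.0897.
C₀ = D/Vd = 1156/67 ≈ 17.254 mg/L.
Before the 4th dose, 3 doses have been given. Superposition: Cmin = C₀·(f + f² + … + f^3).
≈ 17.254 × (0.0897 + 0.0080 + 0.0007) ≈ 17.254 × 0.0984 ≈ 1.698 mg/L.

1.7 mg/L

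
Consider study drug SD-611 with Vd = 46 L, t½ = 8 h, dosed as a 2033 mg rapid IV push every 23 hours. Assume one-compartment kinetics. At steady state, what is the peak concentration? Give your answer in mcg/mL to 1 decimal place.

51.2 mcg/mL

τ/t½ = 23/8 ≈ 2.875, so fraction remaining f = (1/2)^(23/8) ≈ 0.1363.
At steady state, accumulation factor R = 1/(1 − e^(−kτ)) ≈ 1.1578.
Each bolus raises the concentration by D/Vd = 2033/46 ≈ 44.196 mcg/mL.
Cmax,ss = C₀/(1 − f) ≈ 44.196/0.8637 ≈ 51.171 mcg/mL.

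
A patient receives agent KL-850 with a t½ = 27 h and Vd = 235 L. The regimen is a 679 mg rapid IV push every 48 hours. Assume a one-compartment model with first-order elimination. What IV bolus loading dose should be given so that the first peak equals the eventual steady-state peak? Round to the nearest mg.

f = (1/2)^(48/27) ≈ 0.291632; accumulation ratio R = 1/(1−f) ≈ 1.41170.
Loading dose to hit Cmax,ss on first dose: D_load = D_maint·R ≈ 679 × 1.41170 ≈ 958.54 mg.

959 mg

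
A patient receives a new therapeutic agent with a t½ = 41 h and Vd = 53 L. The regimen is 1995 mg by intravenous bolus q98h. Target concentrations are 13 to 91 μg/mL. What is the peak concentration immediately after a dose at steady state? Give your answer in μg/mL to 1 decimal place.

46.5 μg/mL

τ/t½ = 98/41 ≈ 2.3902, so fraction remaining f = (1/2)^(98/41) ≈ 0.1908.
At steady state, accumulation factor R = 1/(1 − e^(−kτ)) ≈ 1.2358.
Each bolus raises the concentration by D/Vd = 1995/53 ≈ 37.642 μg/mL.
Steady-state peak Cmax,ss = C₀·R ≈ 37.642 × 1.2358 ≈ 46.518 μg/mL.
Peak 46.5 μg/mL vs MTC 91 μg/mL: below toxic threshold.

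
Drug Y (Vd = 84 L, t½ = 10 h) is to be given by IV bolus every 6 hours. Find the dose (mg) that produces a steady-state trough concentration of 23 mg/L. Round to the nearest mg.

τ/t½ = 6/10 ≈ 0.6, so f = (1/2)^(6/10) ≈ 0.659754.
Cmin,ss = (D/Vd)·f/(1−f), so D = Cmin,ss·Vd·(1−f)/f.
D = 23 × 84 × (1−f)/f ≈ 23 × 84 × 0.51572 ≈ 996.37 mg.

996 mg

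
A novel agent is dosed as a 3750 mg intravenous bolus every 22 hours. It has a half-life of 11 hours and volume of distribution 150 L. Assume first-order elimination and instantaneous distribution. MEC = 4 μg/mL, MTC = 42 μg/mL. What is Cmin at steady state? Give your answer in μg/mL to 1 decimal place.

τ = 22 h = 2 half-lives, so f = (1/2)^2 = 0.25.
At steady state, R = 1/(1 − 0.25) = 4/3.
Single-dose peak C₀ = D/Vd = 3750/150 = 25 μg/mL.
Steady-state peak Cmax,ss = C₀·R = 25 × 4/3 ≈ 33.333 μg/mL.
Steady-state trough Cmin,ss = Cmax,ss·f ≈ 33.333 × 0.25 ≈ 8.333 μg/mL.
Trough 8.3 μg/mL vs MEC 4 μg/mL: adequate.

8.3 μg/mL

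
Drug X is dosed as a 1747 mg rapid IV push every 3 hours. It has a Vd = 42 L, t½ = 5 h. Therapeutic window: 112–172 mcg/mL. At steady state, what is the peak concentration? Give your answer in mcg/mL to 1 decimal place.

122.3 mcg/mL

Over one 3-h interval, 3/5 ≈ 0.6 half-lives elapse, leaving f ≈ 0.6598 of each dose.
At steady state, accumulation factor R = 1/(1 − e^(−kτ)) ≈ 2.9394.
Each bolus raises the concentration by D/Vd = 1747/42 ≈ 41.595 mcg/mL.
Steady-state peak Cmax,ss = C₀·R ≈ 41.595 × 2.9394 ≈ 122.264 mcg/mL.
Peak 122.3 mcg/mL vs MTC 172 mcg/mL: below toxic threshold.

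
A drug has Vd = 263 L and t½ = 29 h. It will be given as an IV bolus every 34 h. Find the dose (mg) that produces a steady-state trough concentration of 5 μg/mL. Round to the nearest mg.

1649 mg

τ/t½ = 34/29 ≈ 1.1724, so f = (1/2)^(34/29) ≈ 0.443678.
Cmin,ss = (D/Vd)·f/(1−f), so D = Cmin,ss·Vd·(1−f)/f.
D = 5 × 263 × (1−f)/f ≈ 5 × 263 × 1.25389 ≈ 1648.87 mg.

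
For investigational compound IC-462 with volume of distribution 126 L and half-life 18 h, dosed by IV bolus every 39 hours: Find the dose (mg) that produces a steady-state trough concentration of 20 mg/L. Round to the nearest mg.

τ/t½ = 39/18 ≈ 2.1667, so f = (1/2)^(39/18) ≈ 0.222725.
Cmin,ss = (D/Vd)·f/(1−f), so D = Cmin,ss·Vd·(1−f)/f.
D = 20 × 126 × (1−f)/f ≈ 20 × 126 × 3.48984 ≈ 8794.40 mg.

8794 mg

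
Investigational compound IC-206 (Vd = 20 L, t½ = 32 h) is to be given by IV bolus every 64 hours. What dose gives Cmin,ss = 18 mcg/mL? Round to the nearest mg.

τ/t½ = 64/32 ≈ 2, so f = (1/2)^(64/32) ≈ 0.250000.
Cmin,ss = (D/Vd)·f/(1−f), so D = Cmin,ss·Vd·(1−f)/f.
D = 18 × 20 × (1−f)/f ≈ 18 × 20 × 3.00000 ≈ 1080.00 mg.

1080 mg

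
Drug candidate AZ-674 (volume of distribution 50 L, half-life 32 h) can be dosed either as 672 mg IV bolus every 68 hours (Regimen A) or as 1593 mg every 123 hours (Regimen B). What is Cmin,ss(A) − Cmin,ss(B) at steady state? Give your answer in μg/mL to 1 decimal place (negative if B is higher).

1.6 μg/mL

Regimen A: f = (1/2)^(68/32) ≈ 0.2293; Cmin,ss = (672/50)·f/(1−f) ≈ 3.999 μg/mL.
Regimen B: f = (1/2)^(123/32) ≈ 0.0696; Cmin,ss = (1593/50)·f/(1−f) ≈ 2.383 μg/mL.
Difference ≈ 3.999 − 2.383 ≈ 1.616 μg/mL.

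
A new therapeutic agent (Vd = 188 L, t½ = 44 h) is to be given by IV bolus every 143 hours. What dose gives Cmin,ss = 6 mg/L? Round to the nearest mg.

9603 mg

τ/t½ = 143/44 ≈ 3.25, so f = (1/2)^(143/44) ≈ 0.105112.
Cmin,ss = (D/Vd)·f/(1−f), so D = Cmin,ss·Vd·(1−f)/f.
D = 6 × 188 × (1−f)/f ≈ 6 × 188 × 8.51366 ≈ 9603.41 mg.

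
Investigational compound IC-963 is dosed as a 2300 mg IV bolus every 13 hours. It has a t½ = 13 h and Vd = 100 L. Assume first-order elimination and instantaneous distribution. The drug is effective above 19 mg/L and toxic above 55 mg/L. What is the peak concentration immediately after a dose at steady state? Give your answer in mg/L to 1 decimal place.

The dosing interval is 1 half-life, so f = 2^(−1) = 0.5.
Accumulation ratio R = 1/(1 − f) = 1/0.5 = 2/1.
Single-dose peak C₀ = D/Vd = 2300/100 = 23 mg/L.
Steady-state peak Cmax,ss = C₀·R = 23 × 2/1 ≈ 46.000 mg/L.
Peak 46.0 mg/L vs MTC 55 mg/L: below toxic threshold.

46.0 mg/L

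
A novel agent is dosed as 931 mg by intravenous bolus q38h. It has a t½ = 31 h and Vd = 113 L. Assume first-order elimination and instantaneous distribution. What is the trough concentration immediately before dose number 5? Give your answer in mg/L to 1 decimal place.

f = (1/2)^(τ/t½) = (1/2)^(38/31) ≈ 0.4276.
C₀ = D/Vd = 931/113 ≈ 8.239 mg/L.
Before the 5th dose, 4 doses have been given. Superposition: Cmin = C₀·(f + f² + … + f^4).
≈ 8.239 × (0.4276 + 0.1828 + 0.0782 + 0.0334) ≈ 8.239 × 0.7220 ≈ 5.949 mg/L.

5.9 mg/L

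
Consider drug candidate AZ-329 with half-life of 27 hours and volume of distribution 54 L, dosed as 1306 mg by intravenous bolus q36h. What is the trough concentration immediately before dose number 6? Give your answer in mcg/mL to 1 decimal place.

15.8 mcg/mL

f = (1/2)^(τ/t½) = (1/2)^(36/27) ≈ 0.3969.
C₀ = D/Vd = 1306/54 ≈ 24.185 mcg/mL.
Before the 6th dose, 5 doses have been given. Superposition: Cmin = C₀·(f + f² + … + f^5).
≈ 24.185 × (0.3969 + 0.1575 + 0.0625 + 0.0248 + 0.0098) ≈ 24.185 × 0.6515 ≈ 15.757 mcg/mL.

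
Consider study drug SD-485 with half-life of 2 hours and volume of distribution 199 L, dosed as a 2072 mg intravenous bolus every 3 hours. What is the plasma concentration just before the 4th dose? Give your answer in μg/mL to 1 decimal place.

5.4 μg/mL

f = (1/2)^(τ/t½) = (1/2)^(3/2) ≈ 0.3536.
C₀ = D/Vd = 2072/199 ≈ 10.412 μg/mL.
Before the 4th dose, 3 doses have been given. Superposition: Cmin = C₀·(f + f² + … + f^3).
≈ 10.412 × (0.3536 + 0.1250 + 0.0442) ≈ 10.412 × 0.5228 ≈ 5.443 μg/mL.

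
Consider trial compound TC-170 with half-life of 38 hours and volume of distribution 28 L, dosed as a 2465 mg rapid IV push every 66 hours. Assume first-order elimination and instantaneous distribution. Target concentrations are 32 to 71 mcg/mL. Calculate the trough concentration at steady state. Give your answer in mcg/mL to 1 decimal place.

37.7 mcg/mL

k = ln2/t½ = ln2/38 ≈ 0.018241 h⁻¹; fraction remaining f = e^(−kτ) = e^(−0.018241×66) ≈ 0.3000.
Single-dose peak C₀ = D/Vd = 2465/28 ≈ 88.036 mcg/mL.
Steady-state trough Cmin,ss = C₀·f/(1−f) ≈ 88.036 × 0.3000/0.7000 ≈ 37.730 mcg/mL.
Trough 37.7 mcg/mL vs MEC 32 mcg/mL: adequate.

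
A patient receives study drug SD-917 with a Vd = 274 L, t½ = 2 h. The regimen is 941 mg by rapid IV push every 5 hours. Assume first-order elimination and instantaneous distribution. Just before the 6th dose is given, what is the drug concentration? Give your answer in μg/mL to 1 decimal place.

f = (1/2)^(τ/t½) = (1/2)^(5/2) ≈ 0.1768.
C₀ = D/Vd = 941/274 ≈ 3.434 μg/mL.
Before the 6th dose, 5 doses have been given. Superposition: Cmin = C₀·(f + f² + … + f^5).
≈ 3.434 × (0.1768 + 0.0313 + 0.0055 + 0.0010 + 0.0002) ≈ 3.434 × 0.2148 ≈ 0.738 μg/mL.

0.7 μg/mL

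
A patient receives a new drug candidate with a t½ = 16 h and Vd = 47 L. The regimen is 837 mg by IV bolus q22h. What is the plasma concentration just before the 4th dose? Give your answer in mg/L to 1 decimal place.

10.5 mg/L

f = (1/2)^(τ/t½) = (1/2)^(22/16) ≈ 0.3856.
C₀ = D/Vd = 837/47 ≈ 17.809 mg/L.
Before the 4th dose, 3 doses have been given. Superposition: Cmin = C₀·(f + f² + … + f^3).
≈ 17.809 × (0.3856 + 0.1487 + 0.0573) ≈ 17.809 × 0.5916 ≈ 10.536 mg/L.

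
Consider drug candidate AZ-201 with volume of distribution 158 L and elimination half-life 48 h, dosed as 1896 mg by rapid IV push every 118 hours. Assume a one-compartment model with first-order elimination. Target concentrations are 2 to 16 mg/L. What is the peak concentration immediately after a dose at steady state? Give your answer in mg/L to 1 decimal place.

τ/t½ = 118/48 ≈ 2.4583, so fraction remaining f = (1/2)^(118/48) ≈ 0.1820.
At steady state, accumulation factor R = 1/(1 − e^(−kτ)) ≈ 1.2225.
Single-dose peak C₀ = D/Vd = 1896/158 ≈ 12.000 mg/L.
Steady-state peak Cmax,ss = C₀·R ≈ 12.000 × 1.2225 ≈ 14.670 mg/L.
Peak 14.7 mg/L vs MTC 16 mg/L: below toxic threshold.

14.7 mg/L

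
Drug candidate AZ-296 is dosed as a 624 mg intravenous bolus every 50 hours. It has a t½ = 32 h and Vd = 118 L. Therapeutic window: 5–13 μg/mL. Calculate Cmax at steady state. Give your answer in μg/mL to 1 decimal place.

k = ln2/t½ = ln2/32 ≈ 0.021661 h⁻¹; fraction remaining f = e^(−kτ) = e^(−0.021661×50) ≈ 0.3386.
Accumulation ratio R = 1/(1 − f) ≈ 1/0.6614 ≈ 1.5119.
Single-dose peak C₀ = D/Vd = 624/118 ≈ 5.288 μg/mL.
Steady-state peak Cmax,ss = C₀·R ≈ 5.288 × 1.5119 ≈ 7.995 μg/mL.
Peak 8.0 μg/mL vs MTC 13 μg/mL: below toxic threshold.

8.0 μg/mL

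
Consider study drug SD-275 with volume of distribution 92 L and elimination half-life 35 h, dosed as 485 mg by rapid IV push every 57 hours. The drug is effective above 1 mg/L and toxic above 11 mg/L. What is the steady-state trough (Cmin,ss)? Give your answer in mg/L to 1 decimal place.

2.5 mg/L

k = ln2/t½ = ln2/35 ≈ 0.019804 h⁻¹; fraction remaining f = e^(−kτ) = e^(−0.019804×57) ≈ 0.3234.
At steady state, accumulation factor R = 1/(1 − e^(−kτ)) ≈ 1.4780.
Each bolus raises the concentration by D/Vd = 485/92 ≈ 5.272 mg/L.
Cmax,ss = C₀/(1 − f) ≈ 5.272/0.6766 ≈ 7.792 mg/L.
One interval later, Cmin,ss = Cmax,ss·e^(−kτ) ≈ 7.792 × 0.3234 ≈ 2.520 mg/L.
Trough 2.5 mg/L vs MEC 1 mg/L: adequate.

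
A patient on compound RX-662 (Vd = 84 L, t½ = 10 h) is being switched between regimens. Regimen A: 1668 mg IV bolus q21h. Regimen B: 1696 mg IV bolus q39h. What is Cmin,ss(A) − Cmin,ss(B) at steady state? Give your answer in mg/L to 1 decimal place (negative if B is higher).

Regimen A: f = (1/2)^(21/10) ≈ 0.2333; Cmin,ss = (1668/84)·f/(1−f) ≈ 6.042 mg/L.
Regimen B: f = (1/2)^(39/10) ≈ 0.0670; Cmin,ss = (1696/84)·f/(1−f) ≈ 1.450 mg/L.
Difference ≈ 6.042 − 1.450 ≈ 4.592 mg/L.

4.6 mg/L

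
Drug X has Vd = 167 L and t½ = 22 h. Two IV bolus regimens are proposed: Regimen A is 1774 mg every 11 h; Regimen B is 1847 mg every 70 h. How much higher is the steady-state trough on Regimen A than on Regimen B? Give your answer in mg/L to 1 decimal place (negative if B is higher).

Regimen A: f = (1/2)^(11/22) ≈ 0.7071; Cmin,ss = (1774/167)·f/(1−f) ≈ 25.645 mg/L.
Regimen B: f = (1/2)^(70/22) ≈ 0.1102; Cmin,ss = (1847/167)·f/(1−f) ≈ 1.370 mg/L.
Difference ≈ 25.645 − 1.370 ≈ 24.275 mg/L.

24.3 mg/L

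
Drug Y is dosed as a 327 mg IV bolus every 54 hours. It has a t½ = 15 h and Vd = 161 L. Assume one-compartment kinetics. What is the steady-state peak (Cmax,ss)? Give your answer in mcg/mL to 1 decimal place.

2.2 mcg/mL

Over one 54-h interval, 54/15 ≈ 3.6 half-lives elapse, leaving f ≈ 0.0825 of each dose.
Accumulation ratio R = 1/(1 − f) ≈ 1/0.9175 ≈ 1.0899.
Single-dose peak C₀ = D/Vd = 327/161 ≈ 2.031 mcg/mL.
Cmax,ss = C₀/(1 − f) ≈ 2.031/0.9175 ≈ 2.214 mcg/mL.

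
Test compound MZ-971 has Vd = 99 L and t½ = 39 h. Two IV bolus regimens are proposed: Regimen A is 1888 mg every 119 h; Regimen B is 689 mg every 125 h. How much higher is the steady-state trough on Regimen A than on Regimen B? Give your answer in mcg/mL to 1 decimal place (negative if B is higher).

1.8 mcg/mL

Regimen A: f = (1/2)^(119/39) ≈ 0.1206; Cmin,ss = (1888/99)·f/(1−f) ≈ 2.615 mcg/mL.
Regimen B: f = (1/2)^(125/39) ≈ 0.1084; Cmin,ss = (689/99)·f/(1−f) ≈ 0.846 mcg/mL.
Difference ≈ 2.615 − 0.846 ≈ 1.769 mcg/mL.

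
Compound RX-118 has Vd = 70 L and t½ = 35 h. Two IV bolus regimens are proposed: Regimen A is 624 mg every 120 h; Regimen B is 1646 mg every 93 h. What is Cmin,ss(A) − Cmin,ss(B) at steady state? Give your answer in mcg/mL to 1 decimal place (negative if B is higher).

Regimen A: f = (1/2)^(120/35) ≈ 0.0929; Cmin,ss = (624/70)·f/(1−f) ≈ 0.913 mcg/mL.
Regimen B: f = (1/2)^(93/35) ≈ 0.1585; Cmin,ss = (1646/70)·f/(1−f) ≈ 4.429 mcg/mL.
Difference ≈ 0.913 − 4.429 ≈ -3.516 mcg/mL.

-3.5 mcg/mL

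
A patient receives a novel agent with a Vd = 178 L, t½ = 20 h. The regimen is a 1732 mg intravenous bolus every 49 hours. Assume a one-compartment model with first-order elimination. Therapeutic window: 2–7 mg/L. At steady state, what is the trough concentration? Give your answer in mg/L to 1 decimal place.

2.2 mg/L

Over one 49-h interval, 49/20 ≈ 2.45 half-lives elapse, leaving f ≈ 0.1830 of each dose.
At steady state, accumulation factor R = 1/(1 − e^(−kτ)) ≈ 1.2240.
Each bolus raises the concentration by D/Vd = 1732/178 ≈ 9.730 mg/L.
Cmax,ss = C₀/(1 − f) ≈ 9.730/0.8170 ≈ 11.909 mg/L.
One interval later, Cmin,ss = Cmax,ss·e^(−kτ) ≈ 11.909 × 0.1830 ≈ 2.179 mg/L.
Trough 2.2 mg/L vs MEC 2 mg/L: adequate.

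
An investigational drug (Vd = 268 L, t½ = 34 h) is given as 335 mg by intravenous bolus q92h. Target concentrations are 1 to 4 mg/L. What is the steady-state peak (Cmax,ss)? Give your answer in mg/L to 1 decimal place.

1.5 mg/L

τ/t½ = 92/34 ≈ 2.7059, so fraction remaining f = (1/2)^(92/34) ≈ 0.1533.
Accumulation ratio R = 1/(1 − f) ≈ 1/0.8467 ≈ 1.1811.
Each bolus raises the concentration by D/Vd = 335/268 ≈ 1.250 mg/L.
Steady-state peak Cmax,ss = C₀·R ≈ 1.250 × 1.1811 ≈ 1.476 mg/L.
Peak 1.5 mg/L vs MTC 4 mg/L: below toxic threshold.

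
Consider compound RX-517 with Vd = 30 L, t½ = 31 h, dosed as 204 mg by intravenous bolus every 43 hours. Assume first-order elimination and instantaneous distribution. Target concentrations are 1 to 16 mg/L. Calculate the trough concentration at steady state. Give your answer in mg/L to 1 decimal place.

4.2 mg/L

k = ln2/t½ = ln2/31 ≈ 0.022360 h⁻¹; fraction remaining f = e^(−kτ) = e^(−0.022360×43) ≈ 0.3823.
Accumulation ratio R = 1/(1 − f) ≈ 1/0.6177 ≈ 1.6189.
Single-dose peak C₀ = D/Vd = 204/30 ≈ 6.800 mg/L.
Cmax,ss = C₀/(1 − f) ≈ 6.800/0.6177 ≈ 11.009 mg/L.
One interval later, Cmin,ss = Cmax,ss·e^(−kτ) ≈ 11.009 × 0.3823 ≈ 4.209 mg/L.
Trough 4.2 mg/L vs MEC 1 mg/L: adequate.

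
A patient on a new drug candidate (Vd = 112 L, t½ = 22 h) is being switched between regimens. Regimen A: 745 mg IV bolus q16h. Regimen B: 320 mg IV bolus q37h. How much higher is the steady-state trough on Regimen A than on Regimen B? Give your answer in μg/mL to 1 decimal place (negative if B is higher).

8.9 μg/mL

Regimen A: f = (1/2)^(16/22) ≈ 0.6040; Cmin,ss = (745/112)·f/(1−f) ≈ 10.146 μg/mL.
Regimen B: f = (1/2)^(37/22) ≈ 0.3117; Cmin,ss = (320/112)·f/(1−f) ≈ 1.294 μg/mL.
Difference ≈ 10.146 − 1.294 ≈ 8.852 μg/mL.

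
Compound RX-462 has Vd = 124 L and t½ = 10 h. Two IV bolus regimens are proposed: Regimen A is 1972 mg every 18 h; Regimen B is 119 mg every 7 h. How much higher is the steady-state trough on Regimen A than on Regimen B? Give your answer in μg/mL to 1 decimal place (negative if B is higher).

4.9 μg/mL

Regimen A: f = (1/2)^(18/10) ≈ 0.2872; Cmin,ss = (1972/124)·f/(1−f) ≈ 6.408 μg/mL.
Regimen B: f = (1/2)^(7/10) ≈ 0.6156; Cmin,ss = (119/124)·f/(1−f) ≈ 1.537 μg/mL.
Difference ≈ 6.408 − 1.537 ≈ 4.871 μg/mL.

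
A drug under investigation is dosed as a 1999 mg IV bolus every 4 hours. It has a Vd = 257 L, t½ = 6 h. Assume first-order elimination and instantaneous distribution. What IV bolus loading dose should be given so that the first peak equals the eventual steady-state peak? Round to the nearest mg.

f = (1/2)^(4/6) ≈ 0.629961; accumulation ratio R = 1/(1−f) ≈ 2.70242.
Loading dose to hit Cmax,ss on first dose: D_load = D_maint·R ≈ 1999 × 2.70242 ≈ 5402.14 mg.

5402 mg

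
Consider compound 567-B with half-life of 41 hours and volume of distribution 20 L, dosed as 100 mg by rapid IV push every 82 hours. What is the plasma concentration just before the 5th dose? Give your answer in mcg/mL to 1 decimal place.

1.7 mcg/mL

f = (1/2)^(τ/t½) = (1/2)^(82/41) ≈ 0.2500.
C₀ = D/Vd = 100/20 ≈ 5.000 mcg/mL.
Before the 5th dose, 4 doses have been given. Superposition: Cmin = C₀·(f + f² + … + f^4).
≈ 5.000 × (0.2500 + 0.0625 + 0.0156 + 0.0039) ≈ 5.000 × 0.3320 ≈ 1.660 mcg/mL.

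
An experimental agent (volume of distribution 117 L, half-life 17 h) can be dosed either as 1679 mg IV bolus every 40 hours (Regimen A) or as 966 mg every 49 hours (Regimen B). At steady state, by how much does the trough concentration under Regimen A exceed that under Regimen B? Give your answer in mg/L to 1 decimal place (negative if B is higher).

2.2 mg/L

Regimen A: f = (1/2)^(40/17) ≈ 0.1957; Cmin,ss = (1679/117)·f/(1−f) ≈ 3.492 mg/L.
Regimen B: f = (1/2)^(49/17) ≈ 0.1356; Cmin,ss = (966/117)·f/(1−f) ≈ 1.295 mg/L.
Difference ≈ 3.492 − 1.295 ≈ 2.197 mg/L.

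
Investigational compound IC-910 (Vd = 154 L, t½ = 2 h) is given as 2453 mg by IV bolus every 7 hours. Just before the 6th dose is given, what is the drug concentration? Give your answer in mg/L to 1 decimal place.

1.5 mg/L

f = (1/2)^(τ/t½) = (1/2)^(7/2) ≈ 0.0884.
C₀ = D/Vd = 2453/154 ≈ 15.929 mg/L.
Before the 6th dose, 5 doses have been given. Superposition: Cmin = C₀·(f + f² + … + f^5).
≈ 15.929 × (0.0884 + 0.0078 + 0.0007 + 0.0001 + 0.0000) ≈ 15.929 × 0.0970 ≈ 1.545 mg/L.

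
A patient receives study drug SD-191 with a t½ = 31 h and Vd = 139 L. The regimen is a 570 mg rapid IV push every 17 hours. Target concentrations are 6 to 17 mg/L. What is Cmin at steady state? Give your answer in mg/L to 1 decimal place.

8.9 mg/L

k = ln2/t½ = ln2/31 ≈ 0.022360 h⁻¹; fraction remaining f = e^(−kτ) = e^(−0.022360×17) ≈ 0.6838.
Accumulation ratio R = 1/(1 − f) ≈ 1/0.3162 ≈ 3.1626.
Each bolus raises the concentration by D/Vd = 570/139 ≈ 4.101 mg/L.
Cmax,ss = C₀/(1 − f) ≈ 4.101/0.3162 ≈ 12.970 mg/L.
Steady-state trough Cmin,ss = Cmax,ss·f ≈ 12.970 × 0.6838 ≈ 8.869 mg/L.
Trough 8.9 mg/L vs MEC 6 mg/L: adequate.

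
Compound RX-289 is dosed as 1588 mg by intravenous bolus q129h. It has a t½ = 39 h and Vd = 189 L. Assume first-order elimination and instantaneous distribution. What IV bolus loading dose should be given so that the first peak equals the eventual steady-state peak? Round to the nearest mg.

f = (1/2)^(129/39) ≈ 0.100992; accumulation ratio R = 1/(1−f) ≈ 1.11234.
Loading dose to hit Cmax,ss on first dose: D_load = D_maint·R ≈ 1588 × 1.11234 ≈ 1766.40 mg.

1766 mg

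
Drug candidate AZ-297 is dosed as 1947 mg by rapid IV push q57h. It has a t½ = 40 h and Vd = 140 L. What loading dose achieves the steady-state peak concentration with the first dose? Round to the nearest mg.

f = (1/2)^(57/40) ≈ 0.372419; accumulation ratio R = 1/(1−f) ≈ 1.59342.
Loading dose to hit Cmax,ss on first dose: D_load = D_maint·R ≈ 1947 × 1.59342 ≈ 3102.39 mg.

3102 mg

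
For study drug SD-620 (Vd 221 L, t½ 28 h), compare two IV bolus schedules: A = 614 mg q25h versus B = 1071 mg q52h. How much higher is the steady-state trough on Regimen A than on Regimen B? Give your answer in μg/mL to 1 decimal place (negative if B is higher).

1.4 μg/mL

Regimen A: f = (1/2)^(25/28) ≈ 0.5385; Cmin,ss = (614/221)·f/(1−f) ≈ 3.242 μg/mL.
Regimen B: f = (1/2)^(52/28) ≈ 0.2760; Cmin,ss = (1071/221)·f/(1−f) ≈ 1.847 μg/mL.
Difference ≈ 3.242 − 1.847 ≈ 1.395 μg/mL.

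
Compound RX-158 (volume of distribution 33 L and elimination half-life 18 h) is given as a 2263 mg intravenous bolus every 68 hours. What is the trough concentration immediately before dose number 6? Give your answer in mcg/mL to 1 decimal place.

5.4 mcg/mL

f = (1/2)^(τ/t½) = (1/2)^(68/18) ≈ 0.0729.
C₀ = D/Vd = 2263/33 ≈ 68.576 mcg/mL.
Before the 6th dose, 5 doses have been given. Superposition: Cmin = C₀·(f + f² + … + f^5).
≈ 68.576 × (0.0729 + 0.0053 + 0.0004 + 0.0000 + 0.0000) ≈ 68.576 × 0.0786 ≈ 5.390 mcg/mL.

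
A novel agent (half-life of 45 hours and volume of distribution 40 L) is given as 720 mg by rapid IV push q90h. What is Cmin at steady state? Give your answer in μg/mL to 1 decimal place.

The dosing interval is 2 half-lives, so f = 2^(−2) = 0.25.
Accumulation ratio R = 1/(1 − f) = 1/0.75 = 4/3.
Single-dose peak C₀ = D/Vd = 720/40 = 18 μg/mL.
Steady-state peak Cmax,ss = C₀·R = 18 × 4/3 ≈ 24.000 μg/mL.
Steady-state trough Cmin,ss = Cmax,ss·f ≈ 24.000 × 0.25 ≈ 6.000 μg/mL.

6.0 μg/mL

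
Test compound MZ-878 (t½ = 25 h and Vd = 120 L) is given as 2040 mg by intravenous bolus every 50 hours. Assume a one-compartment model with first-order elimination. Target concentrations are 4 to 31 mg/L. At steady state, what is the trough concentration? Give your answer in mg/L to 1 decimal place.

5.7 mg/L

τ = 50 h = 2 half-lives, so f = (1/2)^2 = 0.25.
Accumulation ratio R = 1/(1 − f) = 1/0.75 = 4/3.
Single-dose peak C₀ = D/Vd = 2040/120 = 17 mg/L.
Steady-state peak Cmax,ss = C₀·R = 17 × 4/3 ≈ 22.667 mg/L.
Steady-state trough Cmin,ss = Cmax,ss·f ≈ 22.667 × 0.25 ≈ 5.667 mg/L.
Trough 5.7 mg/L vs MEC 4 mg/L: adequate.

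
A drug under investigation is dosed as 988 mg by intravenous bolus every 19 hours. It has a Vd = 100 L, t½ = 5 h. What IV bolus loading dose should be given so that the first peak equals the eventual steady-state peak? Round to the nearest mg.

f = (1/2)^(19/5) ≈ 0.071794; accumulation ratio R = 1/(1−f) ≈ 1.07735.
Loading dose to hit Cmax,ss on first dose: D_load = D_maint·R ≈ 988 × 1.07735 ≈ 1064.42 mg.

1064 mg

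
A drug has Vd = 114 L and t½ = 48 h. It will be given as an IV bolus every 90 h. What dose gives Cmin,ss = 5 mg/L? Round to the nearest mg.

1521 mg

τ/t½ = 90/48 ≈ 1.875, so f = (1/2)^(90/48) ≈ 0.272627.
Cmin,ss = (D/Vd)·f/(1−f), so D = Cmin,ss·Vd·(1−f)/f.
D = 5 × 114 × (1−f)/f ≈ 5 × 114 × 2.66802 ≈ 1520.77 mg.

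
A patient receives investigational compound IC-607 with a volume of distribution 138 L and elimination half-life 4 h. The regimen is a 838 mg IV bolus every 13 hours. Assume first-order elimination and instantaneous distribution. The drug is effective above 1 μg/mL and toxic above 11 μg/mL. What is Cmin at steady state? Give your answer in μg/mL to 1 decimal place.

k = ln2/t½ = ln2/4 ≈ 0.173287 h⁻¹; fraction remaining f = e^(−kτ) = e^(−0.173287×13) ≈ 0.1051.
Accumulation ratio R = 1/(1 − f) ≈ 1/0.8949 ≈ 1.1174.
Each bolus raises the concentration by D/Vd = 838/138 ≈ 6.072 μg/mL.
Cmax,ss = C₀/(1 − f) ≈ 6.072/0.8949 ≈ 6.785 μg/mL.
Steady-state trough Cmin,ss = Cmax,ss·f ≈ 6.785 × 0.1051 ≈ 0.713 μg/mL.
Trough 0.7 μg/mL vs MEC 1 μg/mL: subtherapeutic.

0.7 μg/mL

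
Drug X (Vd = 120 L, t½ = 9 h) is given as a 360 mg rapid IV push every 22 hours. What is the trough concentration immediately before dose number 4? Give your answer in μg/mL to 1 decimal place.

f = (1/2)^(τ/t½) = (1/2)^(22/9) ≈ 0.1837.
C₀ = D/Vd = 360/120 ≈ 3.000 μg/mL.
Before the 4th dose, 3 doses have been given. Superposition: Cmin = C₀·(f + f² + … + f^3).
≈ 3.000 × (0.1837 + 0.0337 + 0.0062) ≈ 3.000 × 0.2236 ≈ 0.671 μg/mL.

0.7 μg/mL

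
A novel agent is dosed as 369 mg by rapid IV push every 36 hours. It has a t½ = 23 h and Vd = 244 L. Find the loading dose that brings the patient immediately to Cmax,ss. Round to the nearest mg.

557 mg

f = (1/2)^(36/23) ≈ 0.337927; accumulation ratio R = 1/(1−f) ≈ 1.51041.
Loading dose to hit Cmax,ss on first dose: D_load = D_maint·R ≈ 369 × 1.51041 ≈ 557.34 mg.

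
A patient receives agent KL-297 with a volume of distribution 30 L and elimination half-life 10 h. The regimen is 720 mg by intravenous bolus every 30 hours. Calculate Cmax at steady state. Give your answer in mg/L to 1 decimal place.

27.4 mg/L

τ = 30 h = 3 half-lives, so f = (1/2)^3 = 0.125.
At steady state, R = 1/(1 − 0.125) = 8/7.
Single-dose peak C₀ = D/Vd = 720/30 = 24 mg/L.
Steady-state peak Cmax,ss = C₀·R = 24 × 8/7 ≈ 27.429 mg/L.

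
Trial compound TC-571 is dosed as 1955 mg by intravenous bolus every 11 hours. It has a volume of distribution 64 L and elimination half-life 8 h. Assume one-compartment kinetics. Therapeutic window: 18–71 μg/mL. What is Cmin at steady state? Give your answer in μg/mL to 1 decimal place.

τ/t½ = 11/8 ≈ 1.375, so fraction remaining f = (1/2)^(11/8) ≈ 0.3856.
At steady state, accumulation factor R = 1/(1 − e^(−kτ)) ≈ 1.6276.
Each bolus raises the concentration by D/Vd = 1955/64 ≈ 30.547 μg/mL.
Steady-state peak Cmax,ss = C₀·R ≈ 30.547 × 1.6276 ≈ 49.718 μg/mL.
Steady-state trough Cmin,ss = Cmax,ss·f ≈ 49.718 × 0.3856 ≈ 19.171 μg/mL.
Trough 19.2 μg/mL vs MEC 18 μg/mL: adequate.

19.2 μg/mL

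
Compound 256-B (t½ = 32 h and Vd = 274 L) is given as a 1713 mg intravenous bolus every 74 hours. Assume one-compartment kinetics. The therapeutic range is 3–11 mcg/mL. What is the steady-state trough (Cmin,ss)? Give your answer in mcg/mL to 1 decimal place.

1.6 mcg/mL

k = ln2/t½ = ln2/32 ≈ 0.021661 h⁻¹; fraction remaining f = e^(−kτ) = e^(−0.021661×74) ≈ 0.2013.
Accumulation ratio R = 1/(1 − f) ≈ 1/0.7987 ≈ 1.2520.
Each bolus raises the concentration by D/Vd = 1713/274 ≈ 6.252 mcg/mL.
Cmax,ss = C₀/(1 − f) ≈ 6.252/0.7987 ≈ 7.828 mcg/mL.
One interval later, Cmin,ss = Cmax,ss·e^(−kτ) ≈ 7.828 × 0.2013 ≈ 1.576 mcg/mL.
Trough 1.6 mcg/mL vs MEC 3 mcg/mL: subtherapeutic.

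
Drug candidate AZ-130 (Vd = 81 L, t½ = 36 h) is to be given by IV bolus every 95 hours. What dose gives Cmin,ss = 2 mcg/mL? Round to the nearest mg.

τ/t½ = 95/36 ≈ 2.6389, so f = (1/2)^(95/36) ≈ 0.160552.
Cmin,ss = (D/Vd)·f/(1−f), so D = Cmin,ss·Vd·(1−f)/f.
D = 2 × 81 × (1−f)/f ≈ 2 × 81 × 5.22851 ≈ 847.02 mg.

847 mg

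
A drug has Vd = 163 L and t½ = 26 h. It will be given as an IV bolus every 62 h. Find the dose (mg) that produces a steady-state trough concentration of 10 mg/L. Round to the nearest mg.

τ/t½ = 62/26 ≈ 2.3846, so f = (1/2)^(62/26) ≈ 0.191496.
Cmin,ss = (D/Vd)·f/(1−f), so D = Cmin,ss·Vd·(1−f)/f.
D = 10 × 163 × (1−f)/f ≈ 10 × 163 × 4.22204 ≈ 6881.93 mg.

6882 mg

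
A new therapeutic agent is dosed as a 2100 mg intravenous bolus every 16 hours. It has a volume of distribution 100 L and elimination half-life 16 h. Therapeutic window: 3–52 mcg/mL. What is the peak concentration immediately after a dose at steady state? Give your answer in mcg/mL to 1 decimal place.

42.0 mcg/mL

τ = 16 h = 1 half-life, so f = (1/2)^1 = 0.5.
Accumulation ratio R = 1/(1 − f) = 1/0.5 = 2/1.
Single-dose peak C₀ = D/Vd = 2100/100 = 21 mcg/mL.
Steady-state peak Cmax,ss = C₀·R = 21 × 2/1 ≈ 42.000 mcg/mL.
Peak 42.0 mcg/mL vs MTC 52 mcg/mL: below toxic threshold.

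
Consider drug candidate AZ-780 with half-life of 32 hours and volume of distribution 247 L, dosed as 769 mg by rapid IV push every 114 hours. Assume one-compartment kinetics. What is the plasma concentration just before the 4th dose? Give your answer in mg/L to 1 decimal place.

f = (1/2)^(τ/t½) = (1/2)^(114/32) ≈ 0.0846.
C₀ = D/Vd = 769/247 ≈ 3.113 mg/L.
Before the 4th dose, 3 doses have been given. Superposition: Cmin = C₀·(f + f² + … + f^3).
≈ 3.113 × (0.0846 + 0.0072 + 0.0006) ≈ 3.113 × 0.0924 ≈ 0.288 mg/L.

0.3 mg/L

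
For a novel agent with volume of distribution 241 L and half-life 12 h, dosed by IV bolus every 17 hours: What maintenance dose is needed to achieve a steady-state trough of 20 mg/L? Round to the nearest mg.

τ/t½ = 17/12 ≈ 1.4167, so f = (1/2)^(17/12) ≈ 0.374577.
Cmin,ss = (D/Vd)·f/(1−f), so D = Cmin,ss·Vd·(1−f)/f.
D = 20 × 241 × (1−f)/f ≈ 20 × 241 × 1.66968 ≈ 8047.86 mg.

8048 mg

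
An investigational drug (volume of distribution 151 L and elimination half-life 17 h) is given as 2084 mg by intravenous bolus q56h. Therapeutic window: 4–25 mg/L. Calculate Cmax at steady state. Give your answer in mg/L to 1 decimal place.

τ/t½ = 56/17 ≈ 3.2941, so fraction remaining f = (1/2)^(56/17) ≈ 0.1019.
At steady state, accumulation factor R = 1/(1 − e^(−kτ)) ≈ 1.1135.
Each bolus raises the concentration by D/Vd = 2084/151 ≈ 13.801 mg/L.
Steady-state peak Cmax,ss = C₀·R ≈ 13.801 × 1.1135 ≈ 15.367 mg/L.
Peak 15.4 mg/L vs MTC 25 mg/L: below toxic threshold.

15.4 mg/L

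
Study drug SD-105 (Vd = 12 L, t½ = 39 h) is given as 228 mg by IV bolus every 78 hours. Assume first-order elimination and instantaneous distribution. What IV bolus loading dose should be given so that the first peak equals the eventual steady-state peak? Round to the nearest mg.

304 mg

f = (1/2)^(78/39) ≈ 0.250000; accumulation ratio R = 1/(1−f) ≈ 1.33333.
Loading dose to hit Cmax,ss on first dose: D_load = D_maint·R ≈ 228 × 1.33333 ≈ 304.00 mg.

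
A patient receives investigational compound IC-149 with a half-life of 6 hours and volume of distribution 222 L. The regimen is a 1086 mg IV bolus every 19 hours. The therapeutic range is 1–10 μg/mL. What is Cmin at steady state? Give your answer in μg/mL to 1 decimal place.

k = ln2/t½ = ln2/6 ≈ 0.115525 h⁻¹; fraction remaining f = e^(−kτ) = e^(−0.115525×19) ≈ 0.1114.
Accumulation ratio R = 1/(1 − f) ≈ 1/0.8886 ≈ 1.1254.
Each bolus raises the concentration by D/Vd = 1086/222 ≈ 4.892 μg/mL.
Cmax,ss = C₀/(1 − f) ≈ 4.892/0.8886 ≈ 5.505 μg/mL.
Steady-state trough Cmin,ss = Cmax,ss·f ≈ 5.505 × 0.1114 ≈ 0.613 μg/mL.
Trough 0.6 μg/mL vs MEC 1 μg/mL: subtherapeutic.

0.6 μg/mL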